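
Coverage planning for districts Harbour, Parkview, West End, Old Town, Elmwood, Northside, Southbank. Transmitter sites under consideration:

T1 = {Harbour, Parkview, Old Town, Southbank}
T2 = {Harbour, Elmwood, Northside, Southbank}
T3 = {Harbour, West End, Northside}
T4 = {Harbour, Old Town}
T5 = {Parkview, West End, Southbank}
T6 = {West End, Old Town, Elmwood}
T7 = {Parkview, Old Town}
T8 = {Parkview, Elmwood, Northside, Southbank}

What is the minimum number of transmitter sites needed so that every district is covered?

T1, T2, T3 together cover {Harbour, Parkview, West End, Old Town, Elmwood, Northside, Southbank} — every district.
No 2 of the 8 transmitter sites cover everything (all 28 pairs fall short), so 3 is minimum.

3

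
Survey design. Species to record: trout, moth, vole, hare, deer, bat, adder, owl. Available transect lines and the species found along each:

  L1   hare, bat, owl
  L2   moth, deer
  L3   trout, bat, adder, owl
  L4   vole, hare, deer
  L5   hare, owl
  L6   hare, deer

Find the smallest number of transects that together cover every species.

L2, L3, L4 together cover {trout, moth, vole, hare, deer, bat, adder, owl} — every species.
No 2 of the 6 transects cover everything (all 15 pairs fall short), so 3 is minimum.

3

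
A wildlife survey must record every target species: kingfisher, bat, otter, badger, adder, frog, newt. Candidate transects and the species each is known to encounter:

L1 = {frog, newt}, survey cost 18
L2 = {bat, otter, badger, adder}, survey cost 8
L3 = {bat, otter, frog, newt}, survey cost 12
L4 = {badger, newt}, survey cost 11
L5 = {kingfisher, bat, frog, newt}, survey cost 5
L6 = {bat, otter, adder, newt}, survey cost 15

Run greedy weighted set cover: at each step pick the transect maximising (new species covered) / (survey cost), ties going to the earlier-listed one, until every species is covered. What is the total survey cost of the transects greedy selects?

Pick 1: L5 adds 4 new (kingfisher, bat, frog, newt) at survey cost 5 (ratio 4/5).
Pick 2: L2 adds 3 new (otter, badger, adder) at survey cost 8 (ratio 3/8).
Greedy total survey cost: 5 + 8 = 13.

13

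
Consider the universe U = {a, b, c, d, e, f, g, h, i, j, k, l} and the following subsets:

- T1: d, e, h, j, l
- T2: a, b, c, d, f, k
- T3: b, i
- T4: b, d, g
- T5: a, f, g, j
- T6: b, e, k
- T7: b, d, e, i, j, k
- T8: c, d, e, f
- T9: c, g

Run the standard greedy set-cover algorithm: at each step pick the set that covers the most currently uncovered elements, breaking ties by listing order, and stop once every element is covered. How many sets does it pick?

4

Pick 1: T2 covers 6 new elements (a, b, c, d, f, k).
Pick 2: T1 covers 4 new elements (e, h, j, l).
Pick 3: T3 covers 1 new elements (i).
Pick 4: T4 covers 1 new elements (g).
Greedy uses 4 sets.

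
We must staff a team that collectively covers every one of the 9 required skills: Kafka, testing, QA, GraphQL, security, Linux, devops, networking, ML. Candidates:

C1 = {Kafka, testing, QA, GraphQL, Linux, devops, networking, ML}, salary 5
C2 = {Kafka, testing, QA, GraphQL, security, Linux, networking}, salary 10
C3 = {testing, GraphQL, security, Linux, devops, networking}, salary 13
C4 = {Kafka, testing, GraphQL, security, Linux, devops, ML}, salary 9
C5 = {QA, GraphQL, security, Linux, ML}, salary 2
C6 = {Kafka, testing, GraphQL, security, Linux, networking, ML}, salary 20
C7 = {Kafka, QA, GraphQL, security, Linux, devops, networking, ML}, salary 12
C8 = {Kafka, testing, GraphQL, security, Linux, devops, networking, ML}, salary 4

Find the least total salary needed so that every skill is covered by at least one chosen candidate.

C5, C8 cover every skill at salary 2 + 4 = 6.
Any cover uses at least 2 candidates; among all covering selections none totals below 6.

6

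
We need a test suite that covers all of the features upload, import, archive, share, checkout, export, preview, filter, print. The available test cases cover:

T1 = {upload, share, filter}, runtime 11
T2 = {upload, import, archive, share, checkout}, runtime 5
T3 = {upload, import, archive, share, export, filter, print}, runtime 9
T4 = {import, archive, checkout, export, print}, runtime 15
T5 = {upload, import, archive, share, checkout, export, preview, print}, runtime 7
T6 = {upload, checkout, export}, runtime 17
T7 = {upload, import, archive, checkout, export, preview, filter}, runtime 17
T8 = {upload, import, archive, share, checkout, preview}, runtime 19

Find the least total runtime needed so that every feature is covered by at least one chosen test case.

16

T3, T5 cover every feature at runtime 9 + 7 = 16.
Any cover uses at least 2 test cases; among all covering selections none totals below 16.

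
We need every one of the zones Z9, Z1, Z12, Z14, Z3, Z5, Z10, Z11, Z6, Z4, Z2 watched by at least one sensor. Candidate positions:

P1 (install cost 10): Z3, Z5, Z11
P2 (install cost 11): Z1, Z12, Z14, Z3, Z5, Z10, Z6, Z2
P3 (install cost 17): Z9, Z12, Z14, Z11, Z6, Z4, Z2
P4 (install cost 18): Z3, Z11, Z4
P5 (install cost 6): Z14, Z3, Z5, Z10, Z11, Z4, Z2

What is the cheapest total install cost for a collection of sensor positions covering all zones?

28

P2, P3 cover every zone at install cost 11 + 17 = 28.
Any cover uses at least 2 sensor positions; among all covering selections none totals below 28.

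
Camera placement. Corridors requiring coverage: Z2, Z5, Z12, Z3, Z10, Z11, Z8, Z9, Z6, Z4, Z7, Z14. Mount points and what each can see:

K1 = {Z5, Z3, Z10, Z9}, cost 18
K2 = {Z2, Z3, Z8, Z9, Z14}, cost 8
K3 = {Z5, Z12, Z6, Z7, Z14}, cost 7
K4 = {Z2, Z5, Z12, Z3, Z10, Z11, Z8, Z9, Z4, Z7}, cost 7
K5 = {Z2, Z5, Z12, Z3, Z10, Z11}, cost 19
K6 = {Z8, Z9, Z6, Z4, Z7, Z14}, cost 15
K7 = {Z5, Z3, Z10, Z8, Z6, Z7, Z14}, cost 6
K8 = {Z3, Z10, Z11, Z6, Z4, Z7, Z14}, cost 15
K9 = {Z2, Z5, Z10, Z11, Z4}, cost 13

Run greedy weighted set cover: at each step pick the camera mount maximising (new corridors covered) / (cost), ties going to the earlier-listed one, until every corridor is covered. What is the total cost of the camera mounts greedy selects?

Pick 1: K4 adds 10 new (Z2, Z5, Z12, Z3, Z10, Z11, Z8, Z9, Z4, Z7) at cost 7 (ratio 10/7).
Pick 2: K7 adds 2 new (Z6, Z14) at cost 6 (ratio 2/6).
Greedy total cost: 7 + 6 = 13.

13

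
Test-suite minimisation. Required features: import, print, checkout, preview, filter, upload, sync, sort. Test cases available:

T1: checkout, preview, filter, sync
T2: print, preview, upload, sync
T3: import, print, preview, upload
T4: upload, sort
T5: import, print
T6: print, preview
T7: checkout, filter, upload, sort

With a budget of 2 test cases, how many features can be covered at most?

Choosing T1, T3 covers {import, print, checkout, preview, filter, upload, sync} — 7 features.
No choice of 2 test cases does better; here sort is left uncovered.

7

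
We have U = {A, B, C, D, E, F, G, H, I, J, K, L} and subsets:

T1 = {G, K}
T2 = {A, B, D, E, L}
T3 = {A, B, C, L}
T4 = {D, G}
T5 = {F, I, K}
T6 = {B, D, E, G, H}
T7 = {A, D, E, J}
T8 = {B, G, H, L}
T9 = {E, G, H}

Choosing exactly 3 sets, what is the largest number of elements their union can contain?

11

Choosing T3, T5, T6 covers {A, B, C, D, E, F, G, H, I, K, L} — 11 elements.
No choice of 3 sets does better; here J is left uncovered.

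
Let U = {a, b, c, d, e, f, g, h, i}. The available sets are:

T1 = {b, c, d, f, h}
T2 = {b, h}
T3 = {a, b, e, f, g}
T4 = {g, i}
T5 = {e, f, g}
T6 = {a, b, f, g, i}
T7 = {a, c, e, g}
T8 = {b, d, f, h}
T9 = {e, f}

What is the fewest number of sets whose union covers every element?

T1, T3, T4 together cover {a, b, c, d, e, f, g, h, i} — every element.
No 2 of the 9 sets cover everything (all 36 pairs fall short), so 3 is minimum.

3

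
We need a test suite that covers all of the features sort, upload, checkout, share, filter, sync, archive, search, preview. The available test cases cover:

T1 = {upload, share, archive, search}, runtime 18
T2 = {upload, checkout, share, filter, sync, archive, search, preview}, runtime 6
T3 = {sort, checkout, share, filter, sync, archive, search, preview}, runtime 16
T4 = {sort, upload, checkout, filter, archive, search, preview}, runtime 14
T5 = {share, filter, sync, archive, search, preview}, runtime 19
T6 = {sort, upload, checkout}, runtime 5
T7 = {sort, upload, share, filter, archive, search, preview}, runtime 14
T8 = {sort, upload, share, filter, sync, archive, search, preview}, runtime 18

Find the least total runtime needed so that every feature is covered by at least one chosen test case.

T2, T6 cover every feature at runtime 6 + 5 = 11.
Any cover uses at least 2 test cases; among all covering selections none totals below 11.

11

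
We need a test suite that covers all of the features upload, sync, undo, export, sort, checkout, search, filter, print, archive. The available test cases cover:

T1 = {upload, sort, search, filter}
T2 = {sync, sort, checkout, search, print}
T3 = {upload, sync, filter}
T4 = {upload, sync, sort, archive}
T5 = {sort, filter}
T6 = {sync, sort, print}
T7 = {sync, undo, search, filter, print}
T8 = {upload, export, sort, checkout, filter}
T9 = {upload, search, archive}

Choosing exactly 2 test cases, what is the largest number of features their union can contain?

Choosing T7, T8 covers {upload, sync, undo, export, sort, checkout, search, filter, print} — 9 features.
No choice of 2 test cases does better; here archive is left uncovered.

9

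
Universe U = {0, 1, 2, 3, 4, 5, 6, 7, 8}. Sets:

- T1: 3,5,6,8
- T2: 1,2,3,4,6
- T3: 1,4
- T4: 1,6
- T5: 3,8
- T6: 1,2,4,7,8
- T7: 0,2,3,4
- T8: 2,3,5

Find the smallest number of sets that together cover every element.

T1, T6, T7 together cover {0, 1, 2, 3, 4, 5, 6, 7, 8} — every element.
No 2 of the 8 sets cover everything (all 28 pairs fall short), so 3 is minimum.
Greedy (largest uncovered first) would take T2, T1, T6, T7 — 4 sets — but 3 suffice.

3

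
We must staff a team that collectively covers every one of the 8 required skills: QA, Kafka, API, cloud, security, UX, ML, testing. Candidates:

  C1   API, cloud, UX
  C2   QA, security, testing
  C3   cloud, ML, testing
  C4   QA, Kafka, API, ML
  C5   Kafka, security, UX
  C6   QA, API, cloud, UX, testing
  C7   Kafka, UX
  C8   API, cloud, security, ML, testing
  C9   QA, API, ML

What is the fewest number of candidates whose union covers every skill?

C1, C2, C4 together cover {QA, Kafka, API, cloud, security, UX, ML, testing} — every skill.
No 2 of the 9 candidates cover everything (all 36 pairs fall short), so 3 is minimum.

3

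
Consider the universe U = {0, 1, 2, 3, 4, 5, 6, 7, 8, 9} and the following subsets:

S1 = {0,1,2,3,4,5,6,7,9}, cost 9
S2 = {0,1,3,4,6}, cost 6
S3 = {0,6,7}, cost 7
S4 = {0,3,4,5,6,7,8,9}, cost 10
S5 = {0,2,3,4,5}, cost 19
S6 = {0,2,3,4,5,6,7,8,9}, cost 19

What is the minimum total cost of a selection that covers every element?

S1, S4 cover every element at cost 9 + 10 = 19.
Any cover uses at least 2 sets; among all covering selections none totals below 19.

19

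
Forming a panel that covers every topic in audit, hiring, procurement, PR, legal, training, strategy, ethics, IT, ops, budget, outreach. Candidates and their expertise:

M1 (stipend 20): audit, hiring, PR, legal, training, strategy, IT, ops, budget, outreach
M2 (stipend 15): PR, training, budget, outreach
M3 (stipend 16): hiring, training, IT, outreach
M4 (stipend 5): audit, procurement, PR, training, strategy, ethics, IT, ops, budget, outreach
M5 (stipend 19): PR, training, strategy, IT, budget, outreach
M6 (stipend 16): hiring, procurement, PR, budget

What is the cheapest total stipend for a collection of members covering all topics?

M1, M4 cover every topic at stipend 20 + 5 = 25.
Any cover uses at least 2 members; among all covering selections none totals below 25.

25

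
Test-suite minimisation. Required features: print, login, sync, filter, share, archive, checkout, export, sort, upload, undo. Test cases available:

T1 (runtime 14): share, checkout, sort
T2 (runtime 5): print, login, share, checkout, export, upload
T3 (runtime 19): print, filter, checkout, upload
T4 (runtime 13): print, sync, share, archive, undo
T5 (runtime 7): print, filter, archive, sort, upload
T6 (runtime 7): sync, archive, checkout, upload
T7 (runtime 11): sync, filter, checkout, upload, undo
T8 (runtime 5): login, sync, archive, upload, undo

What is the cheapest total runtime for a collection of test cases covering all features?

T2, T5, T8 cover every feature at runtime 5 + 7 + 5 = 17.
Any cover uses at least 3 test cases; among all covering selections none totals below 17.

17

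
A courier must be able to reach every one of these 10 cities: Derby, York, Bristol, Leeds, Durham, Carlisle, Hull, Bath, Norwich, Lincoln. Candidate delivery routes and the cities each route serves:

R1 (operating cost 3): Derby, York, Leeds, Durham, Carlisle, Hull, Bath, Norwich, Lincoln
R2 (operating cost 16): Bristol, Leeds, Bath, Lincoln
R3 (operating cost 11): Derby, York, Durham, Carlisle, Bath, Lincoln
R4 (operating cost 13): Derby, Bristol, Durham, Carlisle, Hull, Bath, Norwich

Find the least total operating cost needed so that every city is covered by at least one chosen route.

16

R1, R4 cover every city at operating cost 3 + 13 = 16.
Any cover uses at least 2 routes; among all covering selections none totals below 16.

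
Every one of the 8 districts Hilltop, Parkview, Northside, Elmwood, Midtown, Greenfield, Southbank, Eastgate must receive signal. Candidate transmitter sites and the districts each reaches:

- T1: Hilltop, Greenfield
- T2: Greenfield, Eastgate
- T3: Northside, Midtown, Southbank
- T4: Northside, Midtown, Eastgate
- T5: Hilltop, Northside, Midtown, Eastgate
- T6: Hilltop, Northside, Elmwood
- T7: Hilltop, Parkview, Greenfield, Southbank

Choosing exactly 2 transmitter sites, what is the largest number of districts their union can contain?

7

Choosing T4, T7 covers {Hilltop, Parkview, Northside, Midtown, Greenfield, Southbank, Eastgate} — 7 districts.
No choice of 2 transmitter sites does better; here Elmwood is left uncovered.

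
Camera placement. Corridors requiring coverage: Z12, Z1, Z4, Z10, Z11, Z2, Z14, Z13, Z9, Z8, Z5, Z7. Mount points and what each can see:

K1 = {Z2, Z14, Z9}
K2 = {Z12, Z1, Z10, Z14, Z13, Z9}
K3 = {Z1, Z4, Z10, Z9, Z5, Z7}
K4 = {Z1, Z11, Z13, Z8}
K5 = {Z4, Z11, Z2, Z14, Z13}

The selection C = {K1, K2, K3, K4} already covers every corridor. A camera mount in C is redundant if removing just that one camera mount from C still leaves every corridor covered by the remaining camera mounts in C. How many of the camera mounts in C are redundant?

0

Drop K1: Z2 uncovered — not redundant.
Drop K2: Z12 uncovered — not redundant.
Drop K3: Z4, Z5, Z7 uncovered — not redundant.
Drop K4: Z11, Z8 uncovered — not redundant.
None of the camera mounts in C is redundant.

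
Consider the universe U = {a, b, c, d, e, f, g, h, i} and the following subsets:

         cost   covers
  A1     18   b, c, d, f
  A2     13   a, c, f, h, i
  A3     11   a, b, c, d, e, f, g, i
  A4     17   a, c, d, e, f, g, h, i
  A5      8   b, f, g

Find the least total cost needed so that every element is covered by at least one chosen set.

24

A2, A3 cover every element at cost 13 + 11 = 24.
Any cover uses at least 2 sets; among all covering selections none totals below 24.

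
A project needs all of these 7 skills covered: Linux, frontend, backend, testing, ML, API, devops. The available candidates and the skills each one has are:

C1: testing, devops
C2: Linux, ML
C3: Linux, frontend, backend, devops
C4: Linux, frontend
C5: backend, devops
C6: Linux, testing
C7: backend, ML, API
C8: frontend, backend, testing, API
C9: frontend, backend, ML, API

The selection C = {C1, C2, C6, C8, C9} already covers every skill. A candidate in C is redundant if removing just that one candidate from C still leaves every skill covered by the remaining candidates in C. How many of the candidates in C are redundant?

Drop C1: devops uncovered — not redundant.
Drop C2: the rest still cover every skill — redundant.
Drop C6: the rest still cover every skill — redundant.
Drop C8: the rest still cover every skill — redundant.
Drop C9: the rest still cover every skill — redundant.
4 redundant: C2, C6, C8, C9.

4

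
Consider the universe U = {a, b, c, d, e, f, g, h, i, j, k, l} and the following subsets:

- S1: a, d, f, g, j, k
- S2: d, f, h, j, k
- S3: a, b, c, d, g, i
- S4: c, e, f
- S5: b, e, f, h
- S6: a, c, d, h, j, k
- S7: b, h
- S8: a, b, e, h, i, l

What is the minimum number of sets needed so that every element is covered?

S1, S3, S8 together cover {a, b, c, d, e, f, g, h, i, j, k, l} — every element.
No 2 of the 8 sets cover everything (all 28 pairs fall short), so 3 is minimum.

3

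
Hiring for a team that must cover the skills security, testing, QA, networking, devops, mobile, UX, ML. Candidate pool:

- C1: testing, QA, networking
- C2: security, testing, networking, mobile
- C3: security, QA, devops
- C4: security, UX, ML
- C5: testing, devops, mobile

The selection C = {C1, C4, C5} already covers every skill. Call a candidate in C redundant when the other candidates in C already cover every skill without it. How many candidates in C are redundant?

Drop C1: QA, networking uncovered — not redundant.
Drop C4: security, UX, ML uncovered — not redundant.
Drop C5: devops, mobile uncovered — not redundant.
None of the candidates in C is redundant.

0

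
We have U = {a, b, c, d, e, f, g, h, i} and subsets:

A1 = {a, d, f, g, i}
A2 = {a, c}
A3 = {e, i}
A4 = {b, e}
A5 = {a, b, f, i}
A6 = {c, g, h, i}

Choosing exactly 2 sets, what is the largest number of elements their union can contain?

Choosing A1, A4 covers {a, b, d, e, f, g, i} — 7 elements.
No choice of 2 sets does better; here c, h are left uncovered.

7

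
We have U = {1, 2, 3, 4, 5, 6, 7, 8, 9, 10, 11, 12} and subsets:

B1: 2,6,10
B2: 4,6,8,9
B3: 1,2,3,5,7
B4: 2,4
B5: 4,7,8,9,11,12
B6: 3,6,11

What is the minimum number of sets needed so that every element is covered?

3

B1, B3, B5 together cover {1, 2, 3, 4, 5, 6, 7, 8, 9, 10, 11, 12} — every element.
No 2 of the 6 sets cover everything (all 15 pairs fall short), so 3 is minimum.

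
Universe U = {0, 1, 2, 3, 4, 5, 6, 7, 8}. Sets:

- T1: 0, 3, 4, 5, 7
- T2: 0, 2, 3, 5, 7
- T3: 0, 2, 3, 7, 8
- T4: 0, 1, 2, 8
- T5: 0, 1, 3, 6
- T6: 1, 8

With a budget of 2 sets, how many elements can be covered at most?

8

Choosing T1, T4 covers {0, 1, 2, 3, 4, 5, 7, 8} — 8 elements.
No choice of 2 sets does better; here 6 is left uncovered.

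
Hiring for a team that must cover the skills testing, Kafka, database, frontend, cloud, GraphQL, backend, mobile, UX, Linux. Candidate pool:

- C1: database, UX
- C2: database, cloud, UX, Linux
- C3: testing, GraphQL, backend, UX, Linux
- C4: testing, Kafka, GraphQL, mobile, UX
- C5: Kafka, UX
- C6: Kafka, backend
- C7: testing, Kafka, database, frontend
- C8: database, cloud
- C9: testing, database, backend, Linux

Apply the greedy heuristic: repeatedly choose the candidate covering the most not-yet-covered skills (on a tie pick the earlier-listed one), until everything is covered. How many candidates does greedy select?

4

Pick 1: C3 covers 5 new skills (testing, GraphQL, backend, UX, Linux).
Pick 2: C7 covers 3 new skills (Kafka, database, frontend).
Pick 3: C2 covers 1 new skills (cloud).
Pick 4: C4 covers 1 new skills (mobile).
Greedy uses 4 candidates.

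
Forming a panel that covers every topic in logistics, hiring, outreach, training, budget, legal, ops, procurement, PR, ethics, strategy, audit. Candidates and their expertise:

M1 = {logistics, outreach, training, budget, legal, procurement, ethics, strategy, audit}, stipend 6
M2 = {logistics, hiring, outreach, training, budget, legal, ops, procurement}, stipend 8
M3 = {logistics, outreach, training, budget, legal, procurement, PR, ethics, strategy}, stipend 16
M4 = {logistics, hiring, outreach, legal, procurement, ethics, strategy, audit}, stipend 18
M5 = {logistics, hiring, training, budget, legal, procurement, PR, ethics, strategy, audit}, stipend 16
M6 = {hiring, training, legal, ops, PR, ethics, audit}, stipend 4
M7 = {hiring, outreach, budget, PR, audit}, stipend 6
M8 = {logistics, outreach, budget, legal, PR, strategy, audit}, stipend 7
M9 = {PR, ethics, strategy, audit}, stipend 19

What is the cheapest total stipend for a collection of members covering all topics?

M1, M6 cover every topic at stipend 6 + 4 = 10.
Any cover uses at least 2 members; among all covering selections none totals below 10.

10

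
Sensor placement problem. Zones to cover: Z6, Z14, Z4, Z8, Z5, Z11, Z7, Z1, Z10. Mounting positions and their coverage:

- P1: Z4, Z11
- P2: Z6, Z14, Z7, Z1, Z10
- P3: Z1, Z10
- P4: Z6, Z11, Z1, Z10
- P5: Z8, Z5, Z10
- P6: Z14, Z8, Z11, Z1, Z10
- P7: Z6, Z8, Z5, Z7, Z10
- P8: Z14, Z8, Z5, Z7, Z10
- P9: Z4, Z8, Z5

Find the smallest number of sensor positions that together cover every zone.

P1, P2, P5 together cover {Z6, Z14, Z4, Z8, Z5, Z11, Z7, Z1, Z10} — every zone.
No 2 of the 9 sensor positions cover everything (all 36 pairs fall short), so 3 is minimum.

3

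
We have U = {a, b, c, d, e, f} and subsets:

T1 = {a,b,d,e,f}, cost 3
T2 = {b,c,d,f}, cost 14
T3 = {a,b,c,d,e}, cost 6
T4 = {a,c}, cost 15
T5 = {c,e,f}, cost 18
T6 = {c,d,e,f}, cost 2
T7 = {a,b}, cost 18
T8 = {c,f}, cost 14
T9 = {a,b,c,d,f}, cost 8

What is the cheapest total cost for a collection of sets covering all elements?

T1, T6 cover every element at cost 3 + 2 = 5.
Any cover uses at least 2 sets; among all covering selections none totals below 5.

5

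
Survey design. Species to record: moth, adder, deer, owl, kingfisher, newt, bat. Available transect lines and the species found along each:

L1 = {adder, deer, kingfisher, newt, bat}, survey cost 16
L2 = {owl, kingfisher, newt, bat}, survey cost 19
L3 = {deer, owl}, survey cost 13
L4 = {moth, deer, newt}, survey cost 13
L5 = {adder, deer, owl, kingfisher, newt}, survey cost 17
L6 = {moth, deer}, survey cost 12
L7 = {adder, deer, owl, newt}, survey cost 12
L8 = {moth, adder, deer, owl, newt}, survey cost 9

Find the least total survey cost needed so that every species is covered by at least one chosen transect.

L1, L8 cover every species at survey cost 16 + 9 = 25.
Any cover uses at least 2 transects; among all covering selections none totals below 25.

25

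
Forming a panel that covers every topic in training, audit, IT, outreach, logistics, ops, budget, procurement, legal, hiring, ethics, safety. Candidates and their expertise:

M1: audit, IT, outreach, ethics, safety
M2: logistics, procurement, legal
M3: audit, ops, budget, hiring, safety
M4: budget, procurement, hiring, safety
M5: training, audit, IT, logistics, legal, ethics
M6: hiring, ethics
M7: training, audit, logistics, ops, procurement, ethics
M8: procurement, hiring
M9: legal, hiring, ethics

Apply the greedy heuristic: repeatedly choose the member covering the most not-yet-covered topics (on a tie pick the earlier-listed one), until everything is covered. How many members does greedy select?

4

Pick 1: M5 covers 6 new topics (training, audit, IT, logistics, legal, ethics).
Pick 2: M3 covers 4 new topics (ops, budget, hiring, safety).
Pick 3: M1 covers 1 new topics (outreach).
Pick 4: M2 covers 1 new topics (procurement).
Greedy uses 4 members.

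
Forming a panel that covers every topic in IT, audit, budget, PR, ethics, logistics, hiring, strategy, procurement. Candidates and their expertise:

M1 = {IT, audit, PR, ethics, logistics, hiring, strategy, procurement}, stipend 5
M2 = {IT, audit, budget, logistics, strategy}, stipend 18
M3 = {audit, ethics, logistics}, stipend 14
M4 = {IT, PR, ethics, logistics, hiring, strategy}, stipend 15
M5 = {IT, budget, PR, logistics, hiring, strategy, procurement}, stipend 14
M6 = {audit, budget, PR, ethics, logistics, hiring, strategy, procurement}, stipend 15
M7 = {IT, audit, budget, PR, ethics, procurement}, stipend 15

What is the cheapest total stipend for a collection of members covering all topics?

19

M1, M5 cover every topic at stipend 5 + 14 = 19.
Any cover uses at least 2 members; among all covering selections none totals below 19.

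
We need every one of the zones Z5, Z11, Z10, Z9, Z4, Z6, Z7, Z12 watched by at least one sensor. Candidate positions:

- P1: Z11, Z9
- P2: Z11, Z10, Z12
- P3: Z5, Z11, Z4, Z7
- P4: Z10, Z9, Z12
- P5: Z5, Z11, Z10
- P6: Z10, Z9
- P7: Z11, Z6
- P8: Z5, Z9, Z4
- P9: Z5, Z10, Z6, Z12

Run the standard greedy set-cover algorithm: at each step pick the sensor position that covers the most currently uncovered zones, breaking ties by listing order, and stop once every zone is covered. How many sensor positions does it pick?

Pick 1: P3 covers 4 new zones (Z5, Z11, Z4, Z7).
Pick 2: P4 covers 3 new zones (Z10, Z9, Z12).
Pick 3: P7 covers 1 new zones (Z6).
Greedy uses 3 sensor positions.

3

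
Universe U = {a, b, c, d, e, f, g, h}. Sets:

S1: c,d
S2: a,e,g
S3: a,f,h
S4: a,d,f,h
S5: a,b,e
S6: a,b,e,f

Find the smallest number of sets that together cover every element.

S1, S2, S3, S5 together cover {a, b, c, d, e, f, g, h} — every element.
No 3 of the 6 sets cover everything (all 20 triples fall short), so 4 is minimum.

4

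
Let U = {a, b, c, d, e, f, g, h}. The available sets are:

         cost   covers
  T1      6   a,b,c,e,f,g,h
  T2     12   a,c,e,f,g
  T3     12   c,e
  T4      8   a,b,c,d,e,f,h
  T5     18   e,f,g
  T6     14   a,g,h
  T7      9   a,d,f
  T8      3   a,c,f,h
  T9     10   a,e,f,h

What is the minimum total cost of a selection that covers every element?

14

T1, T4 cover every element at cost 6 + 8 = 14.
Any cover uses at least 2 sets; among all covering selections none totals below 14.
Greedy by coverage-per-cost would pick T8, T1, T4 for 17 — worse than the optimum 14.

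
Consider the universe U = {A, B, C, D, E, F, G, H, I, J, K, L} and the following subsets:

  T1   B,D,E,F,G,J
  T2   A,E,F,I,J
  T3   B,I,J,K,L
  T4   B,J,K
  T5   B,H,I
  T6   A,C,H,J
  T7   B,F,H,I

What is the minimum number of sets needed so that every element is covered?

3

T1, T3, T6 together cover {A, B, C, D, E, F, G, H, I, J, K, L} — every element.
No 2 of the 7 sets cover everything (all 21 pairs fall short), so 3 is minimum.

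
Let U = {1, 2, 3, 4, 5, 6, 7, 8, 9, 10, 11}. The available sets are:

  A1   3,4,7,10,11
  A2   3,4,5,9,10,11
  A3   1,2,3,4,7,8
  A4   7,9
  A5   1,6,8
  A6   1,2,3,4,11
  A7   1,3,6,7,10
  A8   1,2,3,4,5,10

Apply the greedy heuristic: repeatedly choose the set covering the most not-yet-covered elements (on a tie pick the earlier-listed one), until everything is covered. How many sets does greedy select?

Pick 1: A2 covers 6 new elements (3, 4, 5, 9, 10, 11).
Pick 2: A3 covers 4 new elements (1, 2, 7, 8).
Pick 3: A5 covers 1 new elements (6).
Greedy uses 3 sets.

3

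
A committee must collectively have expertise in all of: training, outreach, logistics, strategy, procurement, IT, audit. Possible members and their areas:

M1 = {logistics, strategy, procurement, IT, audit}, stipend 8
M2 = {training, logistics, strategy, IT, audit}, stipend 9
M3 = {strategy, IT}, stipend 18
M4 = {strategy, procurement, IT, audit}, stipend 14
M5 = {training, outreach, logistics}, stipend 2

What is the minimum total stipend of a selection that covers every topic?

10

M1, M5 cover every topic at stipend 8 + 2 = 10.
Any cover uses at least 2 members; among all covering selections none totals below 10.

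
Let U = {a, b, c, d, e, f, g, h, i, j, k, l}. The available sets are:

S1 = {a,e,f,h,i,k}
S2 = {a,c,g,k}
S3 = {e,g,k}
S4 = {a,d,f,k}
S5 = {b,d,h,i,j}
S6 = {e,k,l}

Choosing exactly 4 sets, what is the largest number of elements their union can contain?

Choosing S1, S2, S5, S6 covers {a, b, c, d, e, f, g, h, i, j, k, l} — 12 elements.
That is all 12 elements.

12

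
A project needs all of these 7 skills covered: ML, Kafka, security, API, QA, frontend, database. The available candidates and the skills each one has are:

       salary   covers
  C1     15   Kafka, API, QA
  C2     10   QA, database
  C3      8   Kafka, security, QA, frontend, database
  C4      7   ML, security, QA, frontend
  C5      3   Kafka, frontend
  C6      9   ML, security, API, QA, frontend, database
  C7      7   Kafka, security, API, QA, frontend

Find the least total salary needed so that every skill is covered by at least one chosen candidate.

12

C5, C6 cover every skill at salary 3 + 9 = 12.
Any cover uses at least 2 candidates; among all covering selections none totals below 12.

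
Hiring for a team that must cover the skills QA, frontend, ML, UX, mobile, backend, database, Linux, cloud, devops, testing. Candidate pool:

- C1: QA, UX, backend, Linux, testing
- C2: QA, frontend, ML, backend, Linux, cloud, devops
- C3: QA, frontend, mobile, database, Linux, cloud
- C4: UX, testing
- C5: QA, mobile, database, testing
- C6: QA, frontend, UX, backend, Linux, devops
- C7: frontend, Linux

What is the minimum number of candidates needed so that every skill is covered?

C1, C2, C3 together cover {QA, frontend, ML, UX, mobile, backend, database, Linux, cloud, devops, testing} — every skill.
No 2 of the 7 candidates cover everything (all 21 pairs fall short), so 3 is minimum.

3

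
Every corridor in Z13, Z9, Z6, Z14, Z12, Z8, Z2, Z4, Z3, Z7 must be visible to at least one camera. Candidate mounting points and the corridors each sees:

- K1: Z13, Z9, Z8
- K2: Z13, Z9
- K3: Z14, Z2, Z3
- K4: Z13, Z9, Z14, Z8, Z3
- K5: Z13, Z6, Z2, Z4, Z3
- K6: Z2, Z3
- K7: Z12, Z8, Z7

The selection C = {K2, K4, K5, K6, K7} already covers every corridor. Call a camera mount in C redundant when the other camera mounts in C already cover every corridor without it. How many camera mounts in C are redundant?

2

Drop K2: the rest still cover every corridor — redundant.
Drop K4: Z14 uncovered — not redundant.
Drop K5: Z6, Z4 uncovered — not redundant.
Drop K6: the rest still cover every corridor — redundant.
Drop K7: Z12, Z7 uncovered — not redundant.
2 redundant: K2, K6.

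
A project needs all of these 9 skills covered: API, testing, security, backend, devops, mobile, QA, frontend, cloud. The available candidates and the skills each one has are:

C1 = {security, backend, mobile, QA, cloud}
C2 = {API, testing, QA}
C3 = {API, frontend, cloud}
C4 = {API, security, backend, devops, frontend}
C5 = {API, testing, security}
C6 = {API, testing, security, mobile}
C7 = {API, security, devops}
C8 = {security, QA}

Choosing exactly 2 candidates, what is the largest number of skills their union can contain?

8

Choosing C1, C4 covers {API, security, backend, devops, mobile, QA, frontend, cloud} — 8 skills.
No choice of 2 candidates does better; here testing is left uncovered.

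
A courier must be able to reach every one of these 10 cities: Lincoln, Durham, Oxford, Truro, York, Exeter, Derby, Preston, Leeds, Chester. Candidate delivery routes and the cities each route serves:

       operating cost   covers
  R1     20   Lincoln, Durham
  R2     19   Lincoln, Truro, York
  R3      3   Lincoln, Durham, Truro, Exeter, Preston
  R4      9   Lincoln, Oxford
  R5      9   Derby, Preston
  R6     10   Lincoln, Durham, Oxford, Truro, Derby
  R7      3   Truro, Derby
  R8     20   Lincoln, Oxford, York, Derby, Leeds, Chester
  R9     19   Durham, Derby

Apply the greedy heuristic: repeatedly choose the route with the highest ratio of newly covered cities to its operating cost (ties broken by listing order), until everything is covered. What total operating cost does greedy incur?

26

Pick 1: R3 adds 5 new (Lincoln, Durham, Truro, Exeter, Preston) at operating cost 3 (ratio 5/3).
Pick 2: R7 adds 1 new (Derby) at operating cost 3 (ratio 1/3).
Pick 3: R8 adds 4 new (Oxford, York, Leeds, Chester) at operating cost 20 (ratio 4/20).
Greedy total operating cost: 3 + 3 + 20 = 26. (The true optimum is 23, so greedy overshoots here.)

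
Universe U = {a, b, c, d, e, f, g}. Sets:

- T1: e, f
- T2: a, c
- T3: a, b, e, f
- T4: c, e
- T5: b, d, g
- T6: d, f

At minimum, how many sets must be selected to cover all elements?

T1, T2, T5 together cover {a, b, c, d, e, f, g} — every element.
No 2 of the 6 sets cover everything (all 15 pairs fall short), so 3 is minimum.

3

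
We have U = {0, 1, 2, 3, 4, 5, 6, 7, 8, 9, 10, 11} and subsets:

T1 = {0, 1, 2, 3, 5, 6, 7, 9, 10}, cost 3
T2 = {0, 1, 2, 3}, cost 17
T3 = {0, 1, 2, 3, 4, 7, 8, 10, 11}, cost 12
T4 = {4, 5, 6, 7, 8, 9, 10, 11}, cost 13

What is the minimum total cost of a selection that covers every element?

T1, T3 cover every element at cost 3 + 12 = 15.
Any cover uses at least 2 sets; among all covering selections none totals below 15.

15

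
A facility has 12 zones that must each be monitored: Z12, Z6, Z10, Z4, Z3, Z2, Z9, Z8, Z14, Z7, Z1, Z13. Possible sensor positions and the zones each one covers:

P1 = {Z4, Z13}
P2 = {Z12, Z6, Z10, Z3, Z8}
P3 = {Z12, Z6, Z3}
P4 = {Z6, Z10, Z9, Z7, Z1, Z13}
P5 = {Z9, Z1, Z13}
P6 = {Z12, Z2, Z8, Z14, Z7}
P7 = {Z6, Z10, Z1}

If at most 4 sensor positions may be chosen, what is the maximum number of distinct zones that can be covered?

Choosing P1, P2, P4, P6 covers {Z12, Z6, Z10, Z4, Z3, Z2, Z9, Z8, Z14, Z7, Z1, Z13} — 12 zones.
That is all 12 zones.

12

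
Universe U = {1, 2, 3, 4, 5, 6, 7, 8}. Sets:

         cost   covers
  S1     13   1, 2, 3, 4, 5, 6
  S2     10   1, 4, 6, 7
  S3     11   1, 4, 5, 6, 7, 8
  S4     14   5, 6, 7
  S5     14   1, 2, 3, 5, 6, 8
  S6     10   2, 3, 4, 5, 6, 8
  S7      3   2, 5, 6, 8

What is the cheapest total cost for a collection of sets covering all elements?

20

S2, S6 cover every element at cost 10 + 10 = 20.
Any cover uses at least 2 sets; among all covering selections none totals below 20.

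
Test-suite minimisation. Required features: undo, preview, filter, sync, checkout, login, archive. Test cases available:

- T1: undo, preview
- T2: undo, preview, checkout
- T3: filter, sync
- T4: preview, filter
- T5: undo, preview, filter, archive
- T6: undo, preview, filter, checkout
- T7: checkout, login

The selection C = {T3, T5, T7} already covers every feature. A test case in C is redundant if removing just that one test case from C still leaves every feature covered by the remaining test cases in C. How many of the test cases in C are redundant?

0

Drop T3: sync uncovered — not redundant.
Drop T5: undo, preview, archive uncovered — not redundant.
Drop T7: checkout, login uncovered — not redundant.
None of the test cases in C is redundant.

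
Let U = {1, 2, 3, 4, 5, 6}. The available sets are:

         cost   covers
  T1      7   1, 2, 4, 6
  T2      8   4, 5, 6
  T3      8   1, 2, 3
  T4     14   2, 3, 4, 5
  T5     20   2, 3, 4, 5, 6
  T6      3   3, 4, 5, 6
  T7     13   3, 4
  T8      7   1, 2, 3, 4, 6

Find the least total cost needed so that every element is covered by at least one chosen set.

10

T1, T6 cover every element at cost 7 + 3 = 10.
Any cover uses at least 2 sets; among all covering selections none totals below 10.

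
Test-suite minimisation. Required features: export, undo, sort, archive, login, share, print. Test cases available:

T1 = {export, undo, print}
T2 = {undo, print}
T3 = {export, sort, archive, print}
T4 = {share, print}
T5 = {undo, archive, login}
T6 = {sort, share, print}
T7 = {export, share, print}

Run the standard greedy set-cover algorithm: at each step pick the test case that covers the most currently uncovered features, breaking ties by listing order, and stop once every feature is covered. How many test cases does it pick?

Pick 1: T3 covers 4 new features (export, sort, archive, print).
Pick 2: T5 covers 2 new features (undo, login).
Pick 3: T4 covers 1 new features (share).
Greedy uses 3 test cases.

3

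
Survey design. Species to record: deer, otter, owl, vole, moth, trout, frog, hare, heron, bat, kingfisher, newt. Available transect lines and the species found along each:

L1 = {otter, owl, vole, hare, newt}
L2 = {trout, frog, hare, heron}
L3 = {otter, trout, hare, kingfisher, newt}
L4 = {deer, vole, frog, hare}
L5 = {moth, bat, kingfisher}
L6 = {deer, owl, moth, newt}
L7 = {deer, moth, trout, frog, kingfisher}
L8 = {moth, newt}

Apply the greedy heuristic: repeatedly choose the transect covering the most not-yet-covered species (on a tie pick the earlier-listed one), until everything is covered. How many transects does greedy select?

4

Pick 1: L1 covers 5 new species (otter, owl, vole, hare, newt).
Pick 2: L7 covers 5 new species (deer, moth, trout, frog, kingfisher).
Pick 3: L2 covers 1 new species (heron).
Pick 4: L5 covers 1 new species (bat).
Greedy uses 4 transects.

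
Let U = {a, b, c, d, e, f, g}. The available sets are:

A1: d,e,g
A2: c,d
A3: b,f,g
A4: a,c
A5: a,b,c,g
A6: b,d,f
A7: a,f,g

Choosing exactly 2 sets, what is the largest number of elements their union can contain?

6

Choosing A1, A5 covers {a, b, c, d, e, g} — 6 elements.
No choice of 2 sets does better; here f is left uncovered.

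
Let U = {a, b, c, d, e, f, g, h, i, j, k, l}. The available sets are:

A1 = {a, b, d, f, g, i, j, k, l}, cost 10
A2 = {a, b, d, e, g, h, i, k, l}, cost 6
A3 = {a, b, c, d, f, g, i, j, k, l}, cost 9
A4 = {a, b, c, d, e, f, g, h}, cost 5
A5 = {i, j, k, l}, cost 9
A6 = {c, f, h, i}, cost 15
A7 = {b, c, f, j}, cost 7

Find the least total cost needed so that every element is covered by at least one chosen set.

13

A2, A7 cover every element at cost 6 + 7 = 13.
Any cover uses at least 2 sets; among all covering selections none totals below 13.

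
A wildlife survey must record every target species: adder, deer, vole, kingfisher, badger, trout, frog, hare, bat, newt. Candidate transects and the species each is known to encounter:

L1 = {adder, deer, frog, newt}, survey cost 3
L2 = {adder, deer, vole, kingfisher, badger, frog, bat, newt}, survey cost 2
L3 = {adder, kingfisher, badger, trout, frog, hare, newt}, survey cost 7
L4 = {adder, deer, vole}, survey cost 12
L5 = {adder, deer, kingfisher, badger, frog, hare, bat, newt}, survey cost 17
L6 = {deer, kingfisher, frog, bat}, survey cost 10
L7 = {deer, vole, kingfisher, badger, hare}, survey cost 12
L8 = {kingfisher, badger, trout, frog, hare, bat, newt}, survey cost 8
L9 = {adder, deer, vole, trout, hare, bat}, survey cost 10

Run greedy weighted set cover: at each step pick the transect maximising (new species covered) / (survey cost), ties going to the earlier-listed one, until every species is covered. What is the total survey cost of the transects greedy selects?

Pick 1: L2 adds 8 new (adder, deer, vole, kingfisher, badger, frog, bat, newt) at survey cost 2 (ratio 8/2).
Pick 2: L3 adds 2 new (trout, hare) at survey cost 7 (ratio 2/7).
Greedy total survey cost: 2 + 7 = 9.

9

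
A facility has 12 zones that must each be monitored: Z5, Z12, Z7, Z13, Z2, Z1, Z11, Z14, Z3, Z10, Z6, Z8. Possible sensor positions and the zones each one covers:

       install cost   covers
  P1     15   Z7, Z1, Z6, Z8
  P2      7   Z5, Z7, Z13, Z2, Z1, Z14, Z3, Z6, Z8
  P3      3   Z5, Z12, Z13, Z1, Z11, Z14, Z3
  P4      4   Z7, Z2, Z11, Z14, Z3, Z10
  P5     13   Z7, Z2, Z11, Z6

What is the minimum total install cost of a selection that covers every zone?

14

P2, P3, P4 cover every zone at install cost 7 + 3 + 4 = 14.
Any cover uses at least 3 sensor positions; among all covering selections none totals below 14.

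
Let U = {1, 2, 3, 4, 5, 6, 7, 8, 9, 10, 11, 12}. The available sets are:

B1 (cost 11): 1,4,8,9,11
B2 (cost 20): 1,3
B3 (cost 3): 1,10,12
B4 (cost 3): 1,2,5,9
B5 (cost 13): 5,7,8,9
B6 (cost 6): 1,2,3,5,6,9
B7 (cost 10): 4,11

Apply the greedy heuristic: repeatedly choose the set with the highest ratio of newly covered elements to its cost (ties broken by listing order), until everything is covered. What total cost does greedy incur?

36

Pick 1: B4 adds 4 new (1, 2, 5, 9) at cost 3 (ratio 4/3).
Pick 2: B3 adds 2 new (10, 12) at cost 3 (ratio 2/3).
Pick 3: B6 adds 2 new (3, 6) at cost 6 (ratio 2/6).
Pick 4: B1 adds 3 new (4, 8, 11) at cost 11 (ratio 3/11).
Pick 5: B5 adds 1 new (7) at cost 13 (ratio 1/13).
Greedy total cost: 3 + 3 + 6 + 11 + 13 = 36. (The true optimum is 32, so greedy overshoots here.)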